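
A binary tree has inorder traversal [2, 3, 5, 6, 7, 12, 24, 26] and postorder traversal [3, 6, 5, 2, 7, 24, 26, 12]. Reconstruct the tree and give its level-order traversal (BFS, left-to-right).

Inorder:   [2, 3, 5, 6, 7, 12, 24, 26]
Postorder: [3, 6, 5, 2, 7, 24, 26, 12]
Algorithm: postorder visits root last, so walk postorder right-to-left;
each value is the root of the current inorder slice — split it at that
value, recurse on the right subtree first, then the left.
Recursive splits:
  root=12; inorder splits into left=[2, 3, 5, 6, 7], right=[24, 26]
  root=26; inorder splits into left=[24], right=[]
  root=24; inorder splits into left=[], right=[]
  root=7; inorder splits into left=[2, 3, 5, 6], right=[]
  root=2; inorder splits into left=[], right=[3, 5, 6]
  root=5; inorder splits into left=[3], right=[6]
  root=6; inorder splits into left=[], right=[]
  root=3; inorder splits into left=[], right=[]
Reconstructed level-order: [12, 7, 26, 2, 24, 5, 3, 6]


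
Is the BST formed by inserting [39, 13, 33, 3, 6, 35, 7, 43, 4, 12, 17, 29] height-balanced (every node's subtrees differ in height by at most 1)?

Tree (level-order array): [39, 13, 43, 3, 33, None, None, None, 6, 17, 35, 4, 7, None, 29, None, None, None, None, None, 12]
Definition: a tree is height-balanced if, at every node, |h(left) - h(right)| <= 1 (empty subtree has height -1).
Bottom-up per-node check:
  node 4: h_left=-1, h_right=-1, diff=0 [OK], height=0
  node 12: h_left=-1, h_right=-1, diff=0 [OK], height=0
  node 7: h_left=-1, h_right=0, diff=1 [OK], height=1
  node 6: h_left=0, h_right=1, diff=1 [OK], height=2
  node 3: h_left=-1, h_right=2, diff=3 [FAIL (|-1-2|=3 > 1)], height=3
  node 29: h_left=-1, h_right=-1, diff=0 [OK], height=0
  node 17: h_left=-1, h_right=0, diff=1 [OK], height=1
  node 35: h_left=-1, h_right=-1, diff=0 [OK], height=0
  node 33: h_left=1, h_right=0, diff=1 [OK], height=2
  node 13: h_left=3, h_right=2, diff=1 [OK], height=4
  node 43: h_left=-1, h_right=-1, diff=0 [OK], height=0
  node 39: h_left=4, h_right=0, diff=4 [FAIL (|4-0|=4 > 1)], height=5
Node 3 violates the condition: |-1 - 2| = 3 > 1.
Result: Not balanced


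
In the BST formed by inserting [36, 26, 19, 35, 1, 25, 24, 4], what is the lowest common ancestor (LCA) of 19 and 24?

Tree insertion order: [36, 26, 19, 35, 1, 25, 24, 4]
Tree (level-order array): [36, 26, None, 19, 35, 1, 25, None, None, None, 4, 24]
In a BST, the LCA of p=19, q=24 is the first node v on the
root-to-leaf path with p <= v <= q (go left if both < v, right if both > v).
Walk from root:
  at 36: both 19 and 24 < 36, go left
  at 26: both 19 and 24 < 26, go left
  at 19: 19 <= 19 <= 24, this is the LCA
LCA = 19


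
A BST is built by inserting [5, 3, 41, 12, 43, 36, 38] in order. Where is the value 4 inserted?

Starting tree (level order): [5, 3, 41, None, None, 12, 43, None, 36, None, None, None, 38]
Insertion path: 5 -> 3
Result: insert 4 as right child of 3
Final tree (level order): [5, 3, 41, None, 4, 12, 43, None, None, None, 36, None, None, None, 38]


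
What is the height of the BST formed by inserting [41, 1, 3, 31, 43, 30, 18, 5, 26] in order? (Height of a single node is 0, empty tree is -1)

Insertion order: [41, 1, 3, 31, 43, 30, 18, 5, 26]
Tree (level-order array): [41, 1, 43, None, 3, None, None, None, 31, 30, None, 18, None, 5, 26]
Compute height bottom-up (empty subtree = -1):
  height(5) = 1 + max(-1, -1) = 0
  height(26) = 1 + max(-1, -1) = 0
  height(18) = 1 + max(0, 0) = 1
  height(30) = 1 + max(1, -1) = 2
  height(31) = 1 + max(2, -1) = 3
  height(3) = 1 + max(-1, 3) = 4
  height(1) = 1 + max(-1, 4) = 5
  height(43) = 1 + max(-1, -1) = 0
  height(41) = 1 + max(5, 0) = 6
Height = 6


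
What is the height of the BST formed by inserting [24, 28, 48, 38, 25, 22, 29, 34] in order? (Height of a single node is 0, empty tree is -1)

Insertion order: [24, 28, 48, 38, 25, 22, 29, 34]
Tree (level-order array): [24, 22, 28, None, None, 25, 48, None, None, 38, None, 29, None, None, 34]
Compute height bottom-up (empty subtree = -1):
  height(22) = 1 + max(-1, -1) = 0
  height(25) = 1 + max(-1, -1) = 0
  height(34) = 1 + max(-1, -1) = 0
  height(29) = 1 + max(-1, 0) = 1
  height(38) = 1 + max(1, -1) = 2
  height(48) = 1 + max(2, -1) = 3
  height(28) = 1 + max(0, 3) = 4
  height(24) = 1 + max(0, 4) = 5
Height = 5


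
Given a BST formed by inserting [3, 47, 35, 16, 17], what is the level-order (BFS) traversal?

Tree insertion order: [3, 47, 35, 16, 17]
Tree (level-order array): [3, None, 47, 35, None, 16, None, None, 17]
BFS from the root, enqueuing left then right child of each popped node:
  queue [3] -> pop 3, enqueue [47], visited so far: [3]
  queue [47] -> pop 47, enqueue [35], visited so far: [3, 47]
  queue [35] -> pop 35, enqueue [16], visited so far: [3, 47, 35]
  queue [16] -> pop 16, enqueue [17], visited so far: [3, 47, 35, 16]
  queue [17] -> pop 17, enqueue [none], visited so far: [3, 47, 35, 16, 17]
Result: [3, 47, 35, 16, 17]


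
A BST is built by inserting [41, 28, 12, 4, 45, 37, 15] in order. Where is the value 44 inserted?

Starting tree (level order): [41, 28, 45, 12, 37, None, None, 4, 15]
Insertion path: 41 -> 45
Result: insert 44 as left child of 45
Final tree (level order): [41, 28, 45, 12, 37, 44, None, 4, 15]


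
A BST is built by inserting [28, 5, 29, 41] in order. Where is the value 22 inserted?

Starting tree (level order): [28, 5, 29, None, None, None, 41]
Insertion path: 28 -> 5
Result: insert 22 as right child of 5
Final tree (level order): [28, 5, 29, None, 22, None, 41]


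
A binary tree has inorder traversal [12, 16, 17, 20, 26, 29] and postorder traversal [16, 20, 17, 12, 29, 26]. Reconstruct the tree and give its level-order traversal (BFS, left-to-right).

Inorder:   [12, 16, 17, 20, 26, 29]
Postorder: [16, 20, 17, 12, 29, 26]
Algorithm: postorder visits root last, so walk postorder right-to-left;
each value is the root of the current inorder slice — split it at that
value, recurse on the right subtree first, then the left.
Recursive splits:
  root=26; inorder splits into left=[12, 16, 17, 20], right=[29]
  root=29; inorder splits into left=[], right=[]
  root=12; inorder splits into left=[], right=[16, 17, 20]
  root=17; inorder splits into left=[16], right=[20]
  root=20; inorder splits into left=[], right=[]
  root=16; inorder splits into left=[], right=[]
Reconstructed level-order: [26, 12, 29, 17, 16, 20]


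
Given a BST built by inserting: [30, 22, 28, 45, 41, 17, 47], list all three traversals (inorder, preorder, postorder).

Tree insertion order: [30, 22, 28, 45, 41, 17, 47]
Tree (level-order array): [30, 22, 45, 17, 28, 41, 47]
Inorder (L, root, R): [17, 22, 28, 30, 41, 45, 47]
Preorder (root, L, R): [30, 22, 17, 28, 45, 41, 47]
Postorder (L, R, root): [17, 28, 22, 41, 47, 45, 30]


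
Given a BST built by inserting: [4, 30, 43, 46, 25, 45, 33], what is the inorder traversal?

Tree insertion order: [4, 30, 43, 46, 25, 45, 33]
Tree (level-order array): [4, None, 30, 25, 43, None, None, 33, 46, None, None, 45]
Inorder traversal: [4, 25, 30, 33, 43, 45, 46]


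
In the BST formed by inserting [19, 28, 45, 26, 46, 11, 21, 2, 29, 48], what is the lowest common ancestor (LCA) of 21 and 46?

Tree insertion order: [19, 28, 45, 26, 46, 11, 21, 2, 29, 48]
Tree (level-order array): [19, 11, 28, 2, None, 26, 45, None, None, 21, None, 29, 46, None, None, None, None, None, 48]
In a BST, the LCA of p=21, q=46 is the first node v on the
root-to-leaf path with p <= v <= q (go left if both < v, right if both > v).
Walk from root:
  at 19: both 21 and 46 > 19, go right
  at 28: 21 <= 28 <= 46, this is the LCA
LCA = 28


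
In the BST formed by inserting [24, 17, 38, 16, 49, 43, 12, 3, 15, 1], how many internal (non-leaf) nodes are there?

Tree built from: [24, 17, 38, 16, 49, 43, 12, 3, 15, 1]
Tree (level-order array): [24, 17, 38, 16, None, None, 49, 12, None, 43, None, 3, 15, None, None, 1]
Rule: An internal node has at least one child.
Per-node child counts:
  node 24: 2 child(ren)
  node 17: 1 child(ren)
  node 16: 1 child(ren)
  node 12: 2 child(ren)
  node 3: 1 child(ren)
  node 1: 0 child(ren)
  node 15: 0 child(ren)
  node 38: 1 child(ren)
  node 49: 1 child(ren)
  node 43: 0 child(ren)
Matching nodes: [24, 17, 16, 12, 3, 38, 49]
Count of internal (non-leaf) nodes: 7


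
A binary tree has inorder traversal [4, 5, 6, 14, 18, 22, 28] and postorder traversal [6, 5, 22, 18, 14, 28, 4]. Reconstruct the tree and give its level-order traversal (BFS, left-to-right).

Inorder:   [4, 5, 6, 14, 18, 22, 28]
Postorder: [6, 5, 22, 18, 14, 28, 4]
Algorithm: postorder visits root last, so walk postorder right-to-left;
each value is the root of the current inorder slice — split it at that
value, recurse on the right subtree first, then the left.
Recursive splits:
  root=4; inorder splits into left=[], right=[5, 6, 14, 18, 22, 28]
  root=28; inorder splits into left=[5, 6, 14, 18, 22], right=[]
  root=14; inorder splits into left=[5, 6], right=[18, 22]
  root=18; inorder splits into left=[], right=[22]
  root=22; inorder splits into left=[], right=[]
  root=5; inorder splits into left=[], right=[6]
  root=6; inorder splits into left=[], right=[]
Reconstructed level-order: [4, 28, 14, 5, 18, 6, 22]


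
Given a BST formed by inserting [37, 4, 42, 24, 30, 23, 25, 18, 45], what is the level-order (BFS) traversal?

Tree insertion order: [37, 4, 42, 24, 30, 23, 25, 18, 45]
Tree (level-order array): [37, 4, 42, None, 24, None, 45, 23, 30, None, None, 18, None, 25]
BFS from the root, enqueuing left then right child of each popped node:
  queue [37] -> pop 37, enqueue [4, 42], visited so far: [37]
  queue [4, 42] -> pop 4, enqueue [24], visited so far: [37, 4]
  queue [42, 24] -> pop 42, enqueue [45], visited so far: [37, 4, 42]
  queue [24, 45] -> pop 24, enqueue [23, 30], visited so far: [37, 4, 42, 24]
  queue [45, 23, 30] -> pop 45, enqueue [none], visited so far: [37, 4, 42, 24, 45]
  queue [23, 30] -> pop 23, enqueue [18], visited so far: [37, 4, 42, 24, 45, 23]
  queue [30, 18] -> pop 30, enqueue [25], visited so far: [37, 4, 42, 24, 45, 23, 30]
  queue [18, 25] -> pop 18, enqueue [none], visited so far: [37, 4, 42, 24, 45, 23, 30, 18]
  queue [25] -> pop 25, enqueue [none], visited so far: [37, 4, 42, 24, 45, 23, 30, 18, 25]
Result: [37, 4, 42, 24, 45, 23, 30, 18, 25]


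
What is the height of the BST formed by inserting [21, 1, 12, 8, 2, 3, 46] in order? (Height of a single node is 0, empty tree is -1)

Insertion order: [21, 1, 12, 8, 2, 3, 46]
Tree (level-order array): [21, 1, 46, None, 12, None, None, 8, None, 2, None, None, 3]
Compute height bottom-up (empty subtree = -1):
  height(3) = 1 + max(-1, -1) = 0
  height(2) = 1 + max(-1, 0) = 1
  height(8) = 1 + max(1, -1) = 2
  height(12) = 1 + max(2, -1) = 3
  height(1) = 1 + max(-1, 3) = 4
  height(46) = 1 + max(-1, -1) = 0
  height(21) = 1 + max(4, 0) = 5
Height = 5


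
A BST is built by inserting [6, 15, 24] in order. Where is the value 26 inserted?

Starting tree (level order): [6, None, 15, None, 24]
Insertion path: 6 -> 15 -> 24
Result: insert 26 as right child of 24
Final tree (level order): [6, None, 15, None, 24, None, 26]


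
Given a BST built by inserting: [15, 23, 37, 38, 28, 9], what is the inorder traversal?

Tree insertion order: [15, 23, 37, 38, 28, 9]
Tree (level-order array): [15, 9, 23, None, None, None, 37, 28, 38]
Inorder traversal: [9, 15, 23, 28, 37, 38]


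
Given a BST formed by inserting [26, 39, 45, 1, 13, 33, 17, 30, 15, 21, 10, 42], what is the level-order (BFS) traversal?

Tree insertion order: [26, 39, 45, 1, 13, 33, 17, 30, 15, 21, 10, 42]
Tree (level-order array): [26, 1, 39, None, 13, 33, 45, 10, 17, 30, None, 42, None, None, None, 15, 21]
BFS from the root, enqueuing left then right child of each popped node:
  queue [26] -> pop 26, enqueue [1, 39], visited so far: [26]
  queue [1, 39] -> pop 1, enqueue [13], visited so far: [26, 1]
  queue [39, 13] -> pop 39, enqueue [33, 45], visited so far: [26, 1, 39]
  queue [13, 33, 45] -> pop 13, enqueue [10, 17], visited so far: [26, 1, 39, 13]
  queue [33, 45, 10, 17] -> pop 33, enqueue [30], visited so far: [26, 1, 39, 13, 33]
  queue [45, 10, 17, 30] -> pop 45, enqueue [42], visited so far: [26, 1, 39, 13, 33, 45]
  queue [10, 17, 30, 42] -> pop 10, enqueue [none], visited so far: [26, 1, 39, 13, 33, 45, 10]
  queue [17, 30, 42] -> pop 17, enqueue [15, 21], visited so far: [26, 1, 39, 13, 33, 45, 10, 17]
  queue [30, 42, 15, 21] -> pop 30, enqueue [none], visited so far: [26, 1, 39, 13, 33, 45, 10, 17, 30]
  queue [42, 15, 21] -> pop 42, enqueue [none], visited so far: [26, 1, 39, 13, 33, 45, 10, 17, 30, 42]
  queue [15, 21] -> pop 15, enqueue [none], visited so far: [26, 1, 39, 13, 33, 45, 10, 17, 30, 42, 15]
  queue [21] -> pop 21, enqueue [none], visited so far: [26, 1, 39, 13, 33, 45, 10, 17, 30, 42, 15, 21]
Result: [26, 1, 39, 13, 33, 45, 10, 17, 30, 42, 15, 21]


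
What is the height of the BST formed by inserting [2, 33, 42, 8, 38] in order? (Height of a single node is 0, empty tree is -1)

Insertion order: [2, 33, 42, 8, 38]
Tree (level-order array): [2, None, 33, 8, 42, None, None, 38]
Compute height bottom-up (empty subtree = -1):
  height(8) = 1 + max(-1, -1) = 0
  height(38) = 1 + max(-1, -1) = 0
  height(42) = 1 + max(0, -1) = 1
  height(33) = 1 + max(0, 1) = 2
  height(2) = 1 + max(-1, 2) = 3
Height = 3


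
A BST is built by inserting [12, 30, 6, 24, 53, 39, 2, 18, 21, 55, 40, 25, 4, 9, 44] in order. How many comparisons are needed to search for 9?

Search path for 9: 12 -> 6 -> 9
Found: True
Comparisons: 3


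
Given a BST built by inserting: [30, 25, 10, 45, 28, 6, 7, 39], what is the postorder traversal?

Tree insertion order: [30, 25, 10, 45, 28, 6, 7, 39]
Tree (level-order array): [30, 25, 45, 10, 28, 39, None, 6, None, None, None, None, None, None, 7]
Postorder traversal: [7, 6, 10, 28, 25, 39, 45, 30]


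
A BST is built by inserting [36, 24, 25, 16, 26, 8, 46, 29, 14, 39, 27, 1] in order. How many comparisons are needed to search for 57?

Search path for 57: 36 -> 46
Found: False
Comparisons: 2


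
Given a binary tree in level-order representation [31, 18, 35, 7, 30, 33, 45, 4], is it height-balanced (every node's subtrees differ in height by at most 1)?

Tree (level-order array): [31, 18, 35, 7, 30, 33, 45, 4]
Definition: a tree is height-balanced if, at every node, |h(left) - h(right)| <= 1 (empty subtree has height -1).
Bottom-up per-node check:
  node 4: h_left=-1, h_right=-1, diff=0 [OK], height=0
  node 7: h_left=0, h_right=-1, diff=1 [OK], height=1
  node 30: h_left=-1, h_right=-1, diff=0 [OK], height=0
  node 18: h_left=1, h_right=0, diff=1 [OK], height=2
  node 33: h_left=-1, h_right=-1, diff=0 [OK], height=0
  node 45: h_left=-1, h_right=-1, diff=0 [OK], height=0
  node 35: h_left=0, h_right=0, diff=0 [OK], height=1
  node 31: h_left=2, h_right=1, diff=1 [OK], height=3
All nodes satisfy the balance condition.
Result: Balanced


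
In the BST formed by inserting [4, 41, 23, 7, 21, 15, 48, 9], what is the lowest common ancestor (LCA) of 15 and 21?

Tree insertion order: [4, 41, 23, 7, 21, 15, 48, 9]
Tree (level-order array): [4, None, 41, 23, 48, 7, None, None, None, None, 21, 15, None, 9]
In a BST, the LCA of p=15, q=21 is the first node v on the
root-to-leaf path with p <= v <= q (go left if both < v, right if both > v).
Walk from root:
  at 4: both 15 and 21 > 4, go right
  at 41: both 15 and 21 < 41, go left
  at 23: both 15 and 21 < 23, go left
  at 7: both 15 and 21 > 7, go right
  at 21: 15 <= 21 <= 21, this is the LCA
LCA = 21


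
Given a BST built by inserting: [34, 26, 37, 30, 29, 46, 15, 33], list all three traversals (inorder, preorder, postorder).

Tree insertion order: [34, 26, 37, 30, 29, 46, 15, 33]
Tree (level-order array): [34, 26, 37, 15, 30, None, 46, None, None, 29, 33]
Inorder (L, root, R): [15, 26, 29, 30, 33, 34, 37, 46]
Preorder (root, L, R): [34, 26, 15, 30, 29, 33, 37, 46]
Postorder (L, R, root): [15, 29, 33, 30, 26, 46, 37, 34]


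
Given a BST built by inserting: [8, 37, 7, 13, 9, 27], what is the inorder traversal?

Tree insertion order: [8, 37, 7, 13, 9, 27]
Tree (level-order array): [8, 7, 37, None, None, 13, None, 9, 27]
Inorder traversal: [7, 8, 9, 13, 27, 37]


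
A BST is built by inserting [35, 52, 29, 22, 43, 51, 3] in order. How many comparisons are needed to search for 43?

Search path for 43: 35 -> 52 -> 43
Found: True
Comparisons: 3


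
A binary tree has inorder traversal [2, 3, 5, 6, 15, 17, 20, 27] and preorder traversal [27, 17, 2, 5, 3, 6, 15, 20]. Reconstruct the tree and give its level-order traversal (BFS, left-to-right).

Inorder:  [2, 3, 5, 6, 15, 17, 20, 27]
Preorder: [27, 17, 2, 5, 3, 6, 15, 20]
Algorithm: preorder visits root first, so consume preorder in order;
for each root, split the current inorder slice at that value into
left-subtree inorder and right-subtree inorder, then recurse.
Recursive splits:
  root=27; inorder splits into left=[2, 3, 5, 6, 15, 17, 20], right=[]
  root=17; inorder splits into left=[2, 3, 5, 6, 15], right=[20]
  root=2; inorder splits into left=[], right=[3, 5, 6, 15]
  root=5; inorder splits into left=[3], right=[6, 15]
  root=3; inorder splits into left=[], right=[]
  root=6; inorder splits into left=[], right=[15]
  root=15; inorder splits into left=[], right=[]
  root=20; inorder splits into left=[], right=[]
Reconstructed level-order: [27, 17, 2, 20, 5, 3, 6, 15]


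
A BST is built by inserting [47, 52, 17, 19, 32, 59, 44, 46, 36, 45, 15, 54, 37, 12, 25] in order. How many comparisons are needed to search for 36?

Search path for 36: 47 -> 17 -> 19 -> 32 -> 44 -> 36
Found: True
Comparisons: 6


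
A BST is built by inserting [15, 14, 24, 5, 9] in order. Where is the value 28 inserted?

Starting tree (level order): [15, 14, 24, 5, None, None, None, None, 9]
Insertion path: 15 -> 24
Result: insert 28 as right child of 24
Final tree (level order): [15, 14, 24, 5, None, None, 28, None, 9]


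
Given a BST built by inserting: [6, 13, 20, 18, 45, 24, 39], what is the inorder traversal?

Tree insertion order: [6, 13, 20, 18, 45, 24, 39]
Tree (level-order array): [6, None, 13, None, 20, 18, 45, None, None, 24, None, None, 39]
Inorder traversal: [6, 13, 18, 20, 24, 39, 45]


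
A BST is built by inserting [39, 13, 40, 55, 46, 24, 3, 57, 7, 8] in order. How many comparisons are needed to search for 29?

Search path for 29: 39 -> 13 -> 24
Found: False
Comparisons: 3


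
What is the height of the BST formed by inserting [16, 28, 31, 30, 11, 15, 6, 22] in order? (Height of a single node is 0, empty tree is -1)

Insertion order: [16, 28, 31, 30, 11, 15, 6, 22]
Tree (level-order array): [16, 11, 28, 6, 15, 22, 31, None, None, None, None, None, None, 30]
Compute height bottom-up (empty subtree = -1):
  height(6) = 1 + max(-1, -1) = 0
  height(15) = 1 + max(-1, -1) = 0
  height(11) = 1 + max(0, 0) = 1
  height(22) = 1 + max(-1, -1) = 0
  height(30) = 1 + max(-1, -1) = 0
  height(31) = 1 + max(0, -1) = 1
  height(28) = 1 + max(0, 1) = 2
  height(16) = 1 + max(1, 2) = 3
Height = 3


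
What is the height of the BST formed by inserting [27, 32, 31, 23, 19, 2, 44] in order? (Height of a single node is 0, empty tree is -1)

Insertion order: [27, 32, 31, 23, 19, 2, 44]
Tree (level-order array): [27, 23, 32, 19, None, 31, 44, 2]
Compute height bottom-up (empty subtree = -1):
  height(2) = 1 + max(-1, -1) = 0
  height(19) = 1 + max(0, -1) = 1
  height(23) = 1 + max(1, -1) = 2
  height(31) = 1 + max(-1, -1) = 0
  height(44) = 1 + max(-1, -1) = 0
  height(32) = 1 + max(0, 0) = 1
  height(27) = 1 + max(2, 1) = 3
Height = 3


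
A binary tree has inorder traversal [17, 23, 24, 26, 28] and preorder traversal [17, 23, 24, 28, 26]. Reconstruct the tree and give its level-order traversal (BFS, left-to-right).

Inorder:  [17, 23, 24, 26, 28]
Preorder: [17, 23, 24, 28, 26]
Algorithm: preorder visits root first, so consume preorder in order;
for each root, split the current inorder slice at that value into
left-subtree inorder and right-subtree inorder, then recurse.
Recursive splits:
  root=17; inorder splits into left=[], right=[23, 24, 26, 28]
  root=23; inorder splits into left=[], right=[24, 26, 28]
  root=24; inorder splits into left=[], right=[26, 28]
  root=28; inorder splits into left=[26], right=[]
  root=26; inorder splits into left=[], right=[]
Reconstructed level-order: [17, 23, 24, 28, 26]


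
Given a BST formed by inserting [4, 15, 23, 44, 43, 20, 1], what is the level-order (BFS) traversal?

Tree insertion order: [4, 15, 23, 44, 43, 20, 1]
Tree (level-order array): [4, 1, 15, None, None, None, 23, 20, 44, None, None, 43]
BFS from the root, enqueuing left then right child of each popped node:
  queue [4] -> pop 4, enqueue [1, 15], visited so far: [4]
  queue [1, 15] -> pop 1, enqueue [none], visited so far: [4, 1]
  queue [15] -> pop 15, enqueue [23], visited so far: [4, 1, 15]
  queue [23] -> pop 23, enqueue [20, 44], visited so far: [4, 1, 15, 23]
  queue [20, 44] -> pop 20, enqueue [none], visited so far: [4, 1, 15, 23, 20]
  queue [44] -> pop 44, enqueue [43], visited so far: [4, 1, 15, 23, 20, 44]
  queue [43] -> pop 43, enqueue [none], visited so far: [4, 1, 15, 23, 20, 44, 43]
Result: [4, 1, 15, 23, 20, 44, 43]


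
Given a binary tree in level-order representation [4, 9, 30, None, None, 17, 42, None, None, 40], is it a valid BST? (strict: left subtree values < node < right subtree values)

Level-order array: [4, 9, 30, None, None, 17, 42, None, None, 40]
Validate using subtree bounds (lo, hi): at each node, require lo < value < hi,
then recurse left with hi=value and right with lo=value.
Preorder trace (stopping at first violation):
  at node 4 with bounds (-inf, +inf): OK
  at node 9 with bounds (-inf, 4): VIOLATION
Node 9 violates its bound: not (-inf < 9 < 4).
Result: Not a valid BST


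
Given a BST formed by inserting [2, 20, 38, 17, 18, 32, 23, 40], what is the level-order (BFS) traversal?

Tree insertion order: [2, 20, 38, 17, 18, 32, 23, 40]
Tree (level-order array): [2, None, 20, 17, 38, None, 18, 32, 40, None, None, 23]
BFS from the root, enqueuing left then right child of each popped node:
  queue [2] -> pop 2, enqueue [20], visited so far: [2]
  queue [20] -> pop 20, enqueue [17, 38], visited so far: [2, 20]
  queue [17, 38] -> pop 17, enqueue [18], visited so far: [2, 20, 17]
  queue [38, 18] -> pop 38, enqueue [32, 40], visited so far: [2, 20, 17, 38]
  queue [18, 32, 40] -> pop 18, enqueue [none], visited so far: [2, 20, 17, 38, 18]
  queue [32, 40] -> pop 32, enqueue [23], visited so far: [2, 20, 17, 38, 18, 32]
  queue [40, 23] -> pop 40, enqueue [none], visited so far: [2, 20, 17, 38, 18, 32, 40]
  queue [23] -> pop 23, enqueue [none], visited so far: [2, 20, 17, 38, 18, 32, 40, 23]
Result: [2, 20, 17, 38, 18, 32, 40, 23]


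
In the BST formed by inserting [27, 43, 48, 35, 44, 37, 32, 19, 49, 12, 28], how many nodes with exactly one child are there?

Tree built from: [27, 43, 48, 35, 44, 37, 32, 19, 49, 12, 28]
Tree (level-order array): [27, 19, 43, 12, None, 35, 48, None, None, 32, 37, 44, 49, 28]
Rule: These are nodes with exactly 1 non-null child.
Per-node child counts:
  node 27: 2 child(ren)
  node 19: 1 child(ren)
  node 12: 0 child(ren)
  node 43: 2 child(ren)
  node 35: 2 child(ren)
  node 32: 1 child(ren)
  node 28: 0 child(ren)
  node 37: 0 child(ren)
  node 48: 2 child(ren)
  node 44: 0 child(ren)
  node 49: 0 child(ren)
Matching nodes: [19, 32]
Count of nodes with exactly one child: 2


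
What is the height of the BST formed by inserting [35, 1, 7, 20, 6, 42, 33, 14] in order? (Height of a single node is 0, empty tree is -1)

Insertion order: [35, 1, 7, 20, 6, 42, 33, 14]
Tree (level-order array): [35, 1, 42, None, 7, None, None, 6, 20, None, None, 14, 33]
Compute height bottom-up (empty subtree = -1):
  height(6) = 1 + max(-1, -1) = 0
  height(14) = 1 + max(-1, -1) = 0
  height(33) = 1 + max(-1, -1) = 0
  height(20) = 1 + max(0, 0) = 1
  height(7) = 1 + max(0, 1) = 2
  height(1) = 1 + max(-1, 2) = 3
  height(42) = 1 + max(-1, -1) = 0
  height(35) = 1 + max(3, 0) = 4
Height = 4


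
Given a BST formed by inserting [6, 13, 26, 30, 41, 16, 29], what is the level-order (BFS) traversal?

Tree insertion order: [6, 13, 26, 30, 41, 16, 29]
Tree (level-order array): [6, None, 13, None, 26, 16, 30, None, None, 29, 41]
BFS from the root, enqueuing left then right child of each popped node:
  queue [6] -> pop 6, enqueue [13], visited so far: [6]
  queue [13] -> pop 13, enqueue [26], visited so far: [6, 13]
  queue [26] -> pop 26, enqueue [16, 30], visited so far: [6, 13, 26]
  queue [16, 30] -> pop 16, enqueue [none], visited so far: [6, 13, 26, 16]
  queue [30] -> pop 30, enqueue [29, 41], visited so far: [6, 13, 26, 16, 30]
  queue [29, 41] -> pop 29, enqueue [none], visited so far: [6, 13, 26, 16, 30, 29]
  queue [41] -> pop 41, enqueue [none], visited so far: [6, 13, 26, 16, 30, 29, 41]
Result: [6, 13, 26, 16, 30, 29, 41]


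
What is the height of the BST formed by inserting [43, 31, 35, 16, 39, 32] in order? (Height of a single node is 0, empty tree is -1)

Insertion order: [43, 31, 35, 16, 39, 32]
Tree (level-order array): [43, 31, None, 16, 35, None, None, 32, 39]
Compute height bottom-up (empty subtree = -1):
  height(16) = 1 + max(-1, -1) = 0
  height(32) = 1 + max(-1, -1) = 0
  height(39) = 1 + max(-1, -1) = 0
  height(35) = 1 + max(0, 0) = 1
  height(31) = 1 + max(0, 1) = 2
  height(43) = 1 + max(2, -1) = 3
Height = 3


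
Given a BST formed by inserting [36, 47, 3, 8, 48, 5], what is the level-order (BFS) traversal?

Tree insertion order: [36, 47, 3, 8, 48, 5]
Tree (level-order array): [36, 3, 47, None, 8, None, 48, 5]
BFS from the root, enqueuing left then right child of each popped node:
  queue [36] -> pop 36, enqueue [3, 47], visited so far: [36]
  queue [3, 47] -> pop 3, enqueue [8], visited so far: [36, 3]
  queue [47, 8] -> pop 47, enqueue [48], visited so far: [36, 3, 47]
  queue [8, 48] -> pop 8, enqueue [5], visited so far: [36, 3, 47, 8]
  queue [48, 5] -> pop 48, enqueue [none], visited so far: [36, 3, 47, 8, 48]
  queue [5] -> pop 5, enqueue [none], visited so far: [36, 3, 47, 8, 48, 5]
Result: [36, 3, 47, 8, 48, 5]


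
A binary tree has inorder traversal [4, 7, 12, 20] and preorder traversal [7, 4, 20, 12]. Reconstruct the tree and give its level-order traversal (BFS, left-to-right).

Inorder:  [4, 7, 12, 20]
Preorder: [7, 4, 20, 12]
Algorithm: preorder visits root first, so consume preorder in order;
for each root, split the current inorder slice at that value into
left-subtree inorder and right-subtree inorder, then recurse.
Recursive splits:
  root=7; inorder splits into left=[4], right=[12, 20]
  root=4; inorder splits into left=[], right=[]
  root=20; inorder splits into left=[12], right=[]
  root=12; inorder splits into left=[], right=[]
Reconstructed level-order: [7, 4, 20, 12]


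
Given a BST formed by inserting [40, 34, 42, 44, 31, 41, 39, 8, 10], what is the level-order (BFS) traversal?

Tree insertion order: [40, 34, 42, 44, 31, 41, 39, 8, 10]
Tree (level-order array): [40, 34, 42, 31, 39, 41, 44, 8, None, None, None, None, None, None, None, None, 10]
BFS from the root, enqueuing left then right child of each popped node:
  queue [40] -> pop 40, enqueue [34, 42], visited so far: [40]
  queue [34, 42] -> pop 34, enqueue [31, 39], visited so far: [40, 34]
  queue [42, 31, 39] -> pop 42, enqueue [41, 44], visited so far: [40, 34, 42]
  queue [31, 39, 41, 44] -> pop 31, enqueue [8], visited so far: [40, 34, 42, 31]
  queue [39, 41, 44, 8] -> pop 39, enqueue [none], visited so far: [40, 34, 42, 31, 39]
  queue [41, 44, 8] -> pop 41, enqueue [none], visited so far: [40, 34, 42, 31, 39, 41]
  queue [44, 8] -> pop 44, enqueue [none], visited so far: [40, 34, 42, 31, 39, 41, 44]
  queue [8] -> pop 8, enqueue [10], visited so far: [40, 34, 42, 31, 39, 41, 44, 8]
  queue [10] -> pop 10, enqueue [none], visited so far: [40, 34, 42, 31, 39, 41, 44, 8, 10]
Result: [40, 34, 42, 31, 39, 41, 44, 8, 10]


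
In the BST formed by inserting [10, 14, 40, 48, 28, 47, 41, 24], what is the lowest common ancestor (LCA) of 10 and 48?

Tree insertion order: [10, 14, 40, 48, 28, 47, 41, 24]
Tree (level-order array): [10, None, 14, None, 40, 28, 48, 24, None, 47, None, None, None, 41]
In a BST, the LCA of p=10, q=48 is the first node v on the
root-to-leaf path with p <= v <= q (go left if both < v, right if both > v).
Walk from root:
  at 10: 10 <= 10 <= 48, this is the LCA
LCA = 10


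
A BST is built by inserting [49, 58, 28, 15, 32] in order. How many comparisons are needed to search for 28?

Search path for 28: 49 -> 28
Found: True
Comparisons: 2


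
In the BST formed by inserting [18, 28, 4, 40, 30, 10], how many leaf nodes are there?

Tree built from: [18, 28, 4, 40, 30, 10]
Tree (level-order array): [18, 4, 28, None, 10, None, 40, None, None, 30]
Rule: A leaf has 0 children.
Per-node child counts:
  node 18: 2 child(ren)
  node 4: 1 child(ren)
  node 10: 0 child(ren)
  node 28: 1 child(ren)
  node 40: 1 child(ren)
  node 30: 0 child(ren)
Matching nodes: [10, 30]
Count of leaf nodes: 2


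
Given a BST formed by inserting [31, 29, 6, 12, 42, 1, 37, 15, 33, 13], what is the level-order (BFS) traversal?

Tree insertion order: [31, 29, 6, 12, 42, 1, 37, 15, 33, 13]
Tree (level-order array): [31, 29, 42, 6, None, 37, None, 1, 12, 33, None, None, None, None, 15, None, None, 13]
BFS from the root, enqueuing left then right child of each popped node:
  queue [31] -> pop 31, enqueue [29, 42], visited so far: [31]
  queue [29, 42] -> pop 29, enqueue [6], visited so far: [31, 29]
  queue [42, 6] -> pop 42, enqueue [37], visited so far: [31, 29, 42]
  queue [6, 37] -> pop 6, enqueue [1, 12], visited so far: [31, 29, 42, 6]
  queue [37, 1, 12] -> pop 37, enqueue [33], visited so far: [31, 29, 42, 6, 37]
  queue [1, 12, 33] -> pop 1, enqueue [none], visited so far: [31, 29, 42, 6, 37, 1]
  queue [12, 33] -> pop 12, enqueue [15], visited so far: [31, 29, 42, 6, 37, 1, 12]
  queue [33, 15] -> pop 33, enqueue [none], visited so far: [31, 29, 42, 6, 37, 1, 12, 33]
  queue [15] -> pop 15, enqueue [13], visited so far: [31, 29, 42, 6, 37, 1, 12, 33, 15]
  queue [13] -> pop 13, enqueue [none], visited so far: [31, 29, 42, 6, 37, 1, 12, 33, 15, 13]
Result: [31, 29, 42, 6, 37, 1, 12, 33, 15, 13]


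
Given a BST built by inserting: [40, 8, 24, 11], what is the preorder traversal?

Tree insertion order: [40, 8, 24, 11]
Tree (level-order array): [40, 8, None, None, 24, 11]
Preorder traversal: [40, 8, 24, 11]


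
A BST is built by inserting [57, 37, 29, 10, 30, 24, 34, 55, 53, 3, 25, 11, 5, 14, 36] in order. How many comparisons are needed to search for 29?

Search path for 29: 57 -> 37 -> 29
Found: True
Comparisons: 3


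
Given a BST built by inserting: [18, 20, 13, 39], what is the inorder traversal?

Tree insertion order: [18, 20, 13, 39]
Tree (level-order array): [18, 13, 20, None, None, None, 39]
Inorder traversal: [13, 18, 20, 39]


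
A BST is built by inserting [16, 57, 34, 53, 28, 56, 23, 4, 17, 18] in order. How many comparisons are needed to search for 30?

Search path for 30: 16 -> 57 -> 34 -> 28
Found: False
Comparisons: 4


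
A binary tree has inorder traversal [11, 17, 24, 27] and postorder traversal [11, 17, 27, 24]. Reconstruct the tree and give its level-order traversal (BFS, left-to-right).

Inorder:   [11, 17, 24, 27]
Postorder: [11, 17, 27, 24]
Algorithm: postorder visits root last, so walk postorder right-to-left;
each value is the root of the current inorder slice — split it at that
value, recurse on the right subtree first, then the left.
Recursive splits:
  root=24; inorder splits into left=[11, 17], right=[27]
  root=27; inorder splits into left=[], right=[]
  root=17; inorder splits into left=[11], right=[]
  root=11; inorder splits into left=[], right=[]
Reconstructed level-order: [24, 17, 27, 11]


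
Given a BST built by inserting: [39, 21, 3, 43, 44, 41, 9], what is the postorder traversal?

Tree insertion order: [39, 21, 3, 43, 44, 41, 9]
Tree (level-order array): [39, 21, 43, 3, None, 41, 44, None, 9]
Postorder traversal: [9, 3, 21, 41, 44, 43, 39]


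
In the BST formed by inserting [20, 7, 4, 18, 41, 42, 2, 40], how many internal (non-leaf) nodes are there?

Tree built from: [20, 7, 4, 18, 41, 42, 2, 40]
Tree (level-order array): [20, 7, 41, 4, 18, 40, 42, 2]
Rule: An internal node has at least one child.
Per-node child counts:
  node 20: 2 child(ren)
  node 7: 2 child(ren)
  node 4: 1 child(ren)
  node 2: 0 child(ren)
  node 18: 0 child(ren)
  node 41: 2 child(ren)
  node 40: 0 child(ren)
  node 42: 0 child(ren)
Matching nodes: [20, 7, 4, 41]
Count of internal (non-leaf) nodes: 4


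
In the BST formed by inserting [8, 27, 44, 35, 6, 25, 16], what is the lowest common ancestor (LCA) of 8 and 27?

Tree insertion order: [8, 27, 44, 35, 6, 25, 16]
Tree (level-order array): [8, 6, 27, None, None, 25, 44, 16, None, 35]
In a BST, the LCA of p=8, q=27 is the first node v on the
root-to-leaf path with p <= v <= q (go left if both < v, right if both > v).
Walk from root:
  at 8: 8 <= 8 <= 27, this is the LCA
LCA = 8


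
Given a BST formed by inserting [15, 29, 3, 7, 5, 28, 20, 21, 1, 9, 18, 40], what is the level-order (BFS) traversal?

Tree insertion order: [15, 29, 3, 7, 5, 28, 20, 21, 1, 9, 18, 40]
Tree (level-order array): [15, 3, 29, 1, 7, 28, 40, None, None, 5, 9, 20, None, None, None, None, None, None, None, 18, 21]
BFS from the root, enqueuing left then right child of each popped node:
  queue [15] -> pop 15, enqueue [3, 29], visited so far: [15]
  queue [3, 29] -> pop 3, enqueue [1, 7], visited so far: [15, 3]
  queue [29, 1, 7] -> pop 29, enqueue [28, 40], visited so far: [15, 3, 29]
  queue [1, 7, 28, 40] -> pop 1, enqueue [none], visited so far: [15, 3, 29, 1]
  queue [7, 28, 40] -> pop 7, enqueue [5, 9], visited so far: [15, 3, 29, 1, 7]
  queue [28, 40, 5, 9] -> pop 28, enqueue [20], visited so far: [15, 3, 29, 1, 7, 28]
  queue [40, 5, 9, 20] -> pop 40, enqueue [none], visited so far: [15, 3, 29, 1, 7, 28, 40]
  queue [5, 9, 20] -> pop 5, enqueue [none], visited so far: [15, 3, 29, 1, 7, 28, 40, 5]
  queue [9, 20] -> pop 9, enqueue [none], visited so far: [15, 3, 29, 1, 7, 28, 40, 5, 9]
  queue [20] -> pop 20, enqueue [18, 21], visited so far: [15, 3, 29, 1, 7, 28, 40, 5, 9, 20]
  queue [18, 21] -> pop 18, enqueue [none], visited so far: [15, 3, 29, 1, 7, 28, 40, 5, 9, 20, 18]
  queue [21] -> pop 21, enqueue [none], visited so far: [15, 3, 29, 1, 7, 28, 40, 5, 9, 20, 18, 21]
Result: [15, 3, 29, 1, 7, 28, 40, 5, 9, 20, 18, 21]


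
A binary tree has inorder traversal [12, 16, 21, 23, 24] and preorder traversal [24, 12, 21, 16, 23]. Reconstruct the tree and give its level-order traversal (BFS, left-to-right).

Inorder:  [12, 16, 21, 23, 24]
Preorder: [24, 12, 21, 16, 23]
Algorithm: preorder visits root first, so consume preorder in order;
for each root, split the current inorder slice at that value into
left-subtree inorder and right-subtree inorder, then recurse.
Recursive splits:
  root=24; inorder splits into left=[12, 16, 21, 23], right=[]
  root=12; inorder splits into left=[], right=[16, 21, 23]
  root=21; inorder splits into left=[16], right=[23]
  root=16; inorder splits into left=[], right=[]
  root=23; inorder splits into left=[], right=[]
Reconstructed level-order: [24, 12, 21, 16, 23]


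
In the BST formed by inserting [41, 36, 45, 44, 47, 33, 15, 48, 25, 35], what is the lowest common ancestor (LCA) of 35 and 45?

Tree insertion order: [41, 36, 45, 44, 47, 33, 15, 48, 25, 35]
Tree (level-order array): [41, 36, 45, 33, None, 44, 47, 15, 35, None, None, None, 48, None, 25]
In a BST, the LCA of p=35, q=45 is the first node v on the
root-to-leaf path with p <= v <= q (go left if both < v, right if both > v).
Walk from root:
  at 41: 35 <= 41 <= 45, this is the LCA
LCA = 41


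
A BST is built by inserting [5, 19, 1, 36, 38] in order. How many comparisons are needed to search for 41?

Search path for 41: 5 -> 19 -> 36 -> 38
Found: False
Comparisons: 4


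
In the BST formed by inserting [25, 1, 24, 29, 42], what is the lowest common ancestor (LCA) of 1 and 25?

Tree insertion order: [25, 1, 24, 29, 42]
Tree (level-order array): [25, 1, 29, None, 24, None, 42]
In a BST, the LCA of p=1, q=25 is the first node v on the
root-to-leaf path with p <= v <= q (go left if both < v, right if both > v).
Walk from root:
  at 25: 1 <= 25 <= 25, this is the LCA
LCA = 25


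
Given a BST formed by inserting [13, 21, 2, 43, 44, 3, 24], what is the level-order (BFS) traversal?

Tree insertion order: [13, 21, 2, 43, 44, 3, 24]
Tree (level-order array): [13, 2, 21, None, 3, None, 43, None, None, 24, 44]
BFS from the root, enqueuing left then right child of each popped node:
  queue [13] -> pop 13, enqueue [2, 21], visited so far: [13]
  queue [2, 21] -> pop 2, enqueue [3], visited so far: [13, 2]
  queue [21, 3] -> pop 21, enqueue [43], visited so far: [13, 2, 21]
  queue [3, 43] -> pop 3, enqueue [none], visited so far: [13, 2, 21, 3]
  queue [43] -> pop 43, enqueue [24, 44], visited so far: [13, 2, 21, 3, 43]
  queue [24, 44] -> pop 24, enqueue [none], visited so far: [13, 2, 21, 3, 43, 24]
  queue [44] -> pop 44, enqueue [none], visited so far: [13, 2, 21, 3, 43, 24, 44]
Result: [13, 2, 21, 3, 43, 24, 44]


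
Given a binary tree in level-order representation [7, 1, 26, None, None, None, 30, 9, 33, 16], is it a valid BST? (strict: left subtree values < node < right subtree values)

Level-order array: [7, 1, 26, None, None, None, 30, 9, 33, 16]
Validate using subtree bounds (lo, hi): at each node, require lo < value < hi,
then recurse left with hi=value and right with lo=value.
Preorder trace (stopping at first violation):
  at node 7 with bounds (-inf, +inf): OK
  at node 1 with bounds (-inf, 7): OK
  at node 26 with bounds (7, +inf): OK
  at node 30 with bounds (26, +inf): OK
  at node 9 with bounds (26, 30): VIOLATION
Node 9 violates its bound: not (26 < 9 < 30).
Result: Not a valid BST


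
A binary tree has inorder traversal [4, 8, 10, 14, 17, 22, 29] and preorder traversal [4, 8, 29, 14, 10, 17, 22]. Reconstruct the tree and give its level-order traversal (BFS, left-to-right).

Inorder:  [4, 8, 10, 14, 17, 22, 29]
Preorder: [4, 8, 29, 14, 10, 17, 22]
Algorithm: preorder visits root first, so consume preorder in order;
for each root, split the current inorder slice at that value into
left-subtree inorder and right-subtree inorder, then recurse.
Recursive splits:
  root=4; inorder splits into left=[], right=[8, 10, 14, 17, 22, 29]
  root=8; inorder splits into left=[], right=[10, 14, 17, 22, 29]
  root=29; inorder splits into left=[10, 14, 17, 22], right=[]
  root=14; inorder splits into left=[10], right=[17, 22]
  root=10; inorder splits into left=[], right=[]
  root=17; inorder splits into left=[], right=[22]
  root=22; inorder splits into left=[], right=[]
Reconstructed level-order: [4, 8, 29, 14, 10, 17, 22]


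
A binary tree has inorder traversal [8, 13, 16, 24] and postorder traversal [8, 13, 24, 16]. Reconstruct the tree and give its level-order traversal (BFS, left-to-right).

Inorder:   [8, 13, 16, 24]
Postorder: [8, 13, 24, 16]
Algorithm: postorder visits root last, so walk postorder right-to-left;
each value is the root of the current inorder slice — split it at that
value, recurse on the right subtree first, then the left.
Recursive splits:
  root=16; inorder splits into left=[8, 13], right=[24]
  root=24; inorder splits into left=[], right=[]
  root=13; inorder splits into left=[8], right=[]
  root=8; inorder splits into left=[], right=[]
Reconstructed level-order: [16, 13, 24, 8]


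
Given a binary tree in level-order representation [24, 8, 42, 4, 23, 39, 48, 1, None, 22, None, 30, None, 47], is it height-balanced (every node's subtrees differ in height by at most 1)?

Tree (level-order array): [24, 8, 42, 4, 23, 39, 48, 1, None, 22, None, 30, None, 47]
Definition: a tree is height-balanced if, at every node, |h(left) - h(right)| <= 1 (empty subtree has height -1).
Bottom-up per-node check:
  node 1: h_left=-1, h_right=-1, diff=0 [OK], height=0
  node 4: h_left=0, h_right=-1, diff=1 [OK], height=1
  node 22: h_left=-1, h_right=-1, diff=0 [OK], height=0
  node 23: h_left=0, h_right=-1, diff=1 [OK], height=1
  node 8: h_left=1, h_right=1, diff=0 [OK], height=2
  node 30: h_left=-1, h_right=-1, diff=0 [OK], height=0
  node 39: h_left=0, h_right=-1, diff=1 [OK], height=1
  node 47: h_left=-1, h_right=-1, diff=0 [OK], height=0
  node 48: h_left=0, h_right=-1, diff=1 [OK], height=1
  node 42: h_left=1, h_right=1, diff=0 [OK], height=2
  node 24: h_left=2, h_right=2, diff=0 [OK], height=3
All nodes satisfy the balance condition.
Result: Balanced
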